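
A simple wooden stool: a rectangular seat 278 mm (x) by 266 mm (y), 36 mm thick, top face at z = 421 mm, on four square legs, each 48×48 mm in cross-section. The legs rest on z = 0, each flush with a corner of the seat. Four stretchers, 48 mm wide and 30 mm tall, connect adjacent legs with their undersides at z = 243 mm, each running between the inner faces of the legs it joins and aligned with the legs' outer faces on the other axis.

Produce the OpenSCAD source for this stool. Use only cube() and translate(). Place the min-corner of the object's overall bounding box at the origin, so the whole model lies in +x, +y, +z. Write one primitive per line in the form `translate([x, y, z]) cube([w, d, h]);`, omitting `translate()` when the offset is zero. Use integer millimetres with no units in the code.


// leg_h = 421 - 36 = 385
// stretcher span = 278 - 2*48 = 182
translate([0, 0, 385]) cube([278, 266, 36]);
cube([48, 48, 385]);
translate([230, 0, 0]) cube([48, 48, 385]);
translate([0, 218, 0]) cube([48, 48, 385]);
translate([230, 218, 0]) cube([48, 48, 385]);
translate([48, 0, 243]) cube([182, 48, 30]);
translate([48, 218, 243]) cube([182, 48, 30]);
translate([0, 48, 243]) cube([48, 170, 30]);
translate([230, 48, 243]) cube([48, 170, 30]);


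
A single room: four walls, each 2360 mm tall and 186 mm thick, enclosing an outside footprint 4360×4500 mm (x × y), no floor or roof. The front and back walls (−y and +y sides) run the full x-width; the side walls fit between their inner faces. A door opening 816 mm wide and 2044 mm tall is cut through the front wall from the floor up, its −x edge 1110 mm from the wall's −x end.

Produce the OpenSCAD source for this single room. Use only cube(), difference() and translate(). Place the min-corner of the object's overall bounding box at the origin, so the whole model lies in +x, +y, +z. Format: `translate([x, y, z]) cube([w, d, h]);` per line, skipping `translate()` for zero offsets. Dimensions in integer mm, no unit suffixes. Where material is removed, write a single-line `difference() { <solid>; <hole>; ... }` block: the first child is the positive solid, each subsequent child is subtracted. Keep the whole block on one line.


difference() { cube([4360, 186, 2360]); translate([1110, 0, 0]) cube([816, 186, 2044]); }
translate([0, 4314, 0]) cube([4360, 186, 2360]);
translate([0, 186, 0]) cube([186, 4128, 2360]);
translate([4174, 186, 0]) cube([186, 4128, 2360]);


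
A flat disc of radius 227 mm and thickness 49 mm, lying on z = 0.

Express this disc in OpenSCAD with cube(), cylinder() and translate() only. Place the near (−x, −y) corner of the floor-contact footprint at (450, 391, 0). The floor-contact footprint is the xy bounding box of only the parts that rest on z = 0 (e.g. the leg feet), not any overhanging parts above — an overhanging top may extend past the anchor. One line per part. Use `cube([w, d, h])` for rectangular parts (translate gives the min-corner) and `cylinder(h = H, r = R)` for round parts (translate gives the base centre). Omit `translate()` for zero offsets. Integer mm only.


translate([677, 618, 0]) cylinder(h = 49, r = 227);


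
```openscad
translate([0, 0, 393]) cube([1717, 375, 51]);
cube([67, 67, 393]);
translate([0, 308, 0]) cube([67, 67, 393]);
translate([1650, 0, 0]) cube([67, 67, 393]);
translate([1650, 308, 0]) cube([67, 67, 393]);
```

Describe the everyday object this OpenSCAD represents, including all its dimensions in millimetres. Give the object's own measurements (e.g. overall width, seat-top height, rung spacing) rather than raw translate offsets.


A long wooden bench with a 1717 mm (x) × 375 mm (y) seat, 51 mm thick, its top surface 444 mm above the floor. Four 67 mm square legs at the seat corners, flush with the edges, run from z = 0 to the seat underside.


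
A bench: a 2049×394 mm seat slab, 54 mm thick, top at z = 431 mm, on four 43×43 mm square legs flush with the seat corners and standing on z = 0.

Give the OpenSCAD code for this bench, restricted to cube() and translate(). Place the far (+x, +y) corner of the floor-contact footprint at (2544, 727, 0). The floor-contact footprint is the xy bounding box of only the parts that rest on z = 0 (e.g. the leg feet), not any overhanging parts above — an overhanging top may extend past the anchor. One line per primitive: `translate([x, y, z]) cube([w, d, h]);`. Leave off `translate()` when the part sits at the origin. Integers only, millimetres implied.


translate([495, 333, 377]) cube([2049, 394, 54]);
translate([495, 333, 0]) cube([43, 43, 377]);
translate([495, 684, 0]) cube([43, 43, 377]);
translate([2501, 333, 0]) cube([43, 43, 377]);
translate([2501, 684, 0]) cube([43, 43, 377]);


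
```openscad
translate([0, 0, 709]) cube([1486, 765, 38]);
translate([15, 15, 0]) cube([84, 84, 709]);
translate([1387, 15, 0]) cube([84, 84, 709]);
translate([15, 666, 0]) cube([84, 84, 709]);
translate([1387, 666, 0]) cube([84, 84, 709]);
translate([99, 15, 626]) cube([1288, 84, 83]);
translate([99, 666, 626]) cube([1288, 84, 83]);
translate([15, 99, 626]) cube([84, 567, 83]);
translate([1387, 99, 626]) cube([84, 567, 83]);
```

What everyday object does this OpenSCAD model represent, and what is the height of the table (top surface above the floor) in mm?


A table. The table height is 747 mm.

A 1486×765×38 slab sits at z = 709 on four 84 mm square posts — a table. The top surface is at 709 + 38 = 747 mm.


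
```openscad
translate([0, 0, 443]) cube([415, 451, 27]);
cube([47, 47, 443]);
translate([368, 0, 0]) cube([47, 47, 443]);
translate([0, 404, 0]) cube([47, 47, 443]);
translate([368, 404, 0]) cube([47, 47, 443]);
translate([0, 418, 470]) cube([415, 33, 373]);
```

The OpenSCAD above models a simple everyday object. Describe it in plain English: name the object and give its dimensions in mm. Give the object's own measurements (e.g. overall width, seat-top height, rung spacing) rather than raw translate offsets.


A chair. The seat is a 415×451×27 mm slab with its top at z = 470 mm, on four 47×47 mm corner legs (flush with the seat edges, standing on z = 0). A flat backrest 33 mm thick, 373 mm tall, spans the full seat width and rises from the seat top along its +y edge, rear face flush with the rear of the seat.


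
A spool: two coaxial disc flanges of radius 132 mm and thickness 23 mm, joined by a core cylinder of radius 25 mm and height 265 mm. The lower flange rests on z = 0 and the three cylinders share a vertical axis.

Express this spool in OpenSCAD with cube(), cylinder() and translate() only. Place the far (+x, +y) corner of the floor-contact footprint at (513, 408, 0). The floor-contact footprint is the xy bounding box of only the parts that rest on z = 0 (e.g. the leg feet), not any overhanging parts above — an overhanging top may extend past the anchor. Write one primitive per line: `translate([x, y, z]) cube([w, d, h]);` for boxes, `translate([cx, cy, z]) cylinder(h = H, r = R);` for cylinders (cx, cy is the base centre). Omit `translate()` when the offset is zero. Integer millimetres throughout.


translate([381, 276, 0]) cylinder(h = 23, r = 132);
translate([381, 276, 23]) cylinder(h = 265, r = 25);
translate([381, 276, 288]) cylinder(h = 23, r = 132);


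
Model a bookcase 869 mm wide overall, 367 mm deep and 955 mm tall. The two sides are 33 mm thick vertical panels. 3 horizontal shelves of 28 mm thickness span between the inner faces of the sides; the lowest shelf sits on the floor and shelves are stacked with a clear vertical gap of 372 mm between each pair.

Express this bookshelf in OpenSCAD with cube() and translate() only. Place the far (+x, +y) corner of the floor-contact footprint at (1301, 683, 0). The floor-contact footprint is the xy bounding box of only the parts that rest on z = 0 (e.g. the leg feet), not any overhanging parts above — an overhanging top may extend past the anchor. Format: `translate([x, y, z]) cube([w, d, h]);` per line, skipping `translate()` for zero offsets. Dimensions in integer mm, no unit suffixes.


translate([432, 316, 0]) cube([33, 367, 955]);
translate([1268, 316, 0]) cube([33, 367, 955]);
translate([465, 316, 0]) cube([803, 367, 28]);
translate([465, 316, 400]) cube([803, 367, 28]);
translate([465, 316, 800]) cube([803, 367, 28]);


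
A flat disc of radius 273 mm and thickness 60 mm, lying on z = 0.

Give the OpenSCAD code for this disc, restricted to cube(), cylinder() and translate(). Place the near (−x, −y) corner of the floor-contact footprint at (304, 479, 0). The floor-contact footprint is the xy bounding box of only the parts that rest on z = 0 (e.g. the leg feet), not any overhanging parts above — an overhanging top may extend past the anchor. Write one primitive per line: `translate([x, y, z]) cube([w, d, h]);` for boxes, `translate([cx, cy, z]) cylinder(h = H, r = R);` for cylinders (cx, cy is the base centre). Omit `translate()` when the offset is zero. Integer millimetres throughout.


translate([577, 752, 0]) cylinder(h = 60, r = 273);


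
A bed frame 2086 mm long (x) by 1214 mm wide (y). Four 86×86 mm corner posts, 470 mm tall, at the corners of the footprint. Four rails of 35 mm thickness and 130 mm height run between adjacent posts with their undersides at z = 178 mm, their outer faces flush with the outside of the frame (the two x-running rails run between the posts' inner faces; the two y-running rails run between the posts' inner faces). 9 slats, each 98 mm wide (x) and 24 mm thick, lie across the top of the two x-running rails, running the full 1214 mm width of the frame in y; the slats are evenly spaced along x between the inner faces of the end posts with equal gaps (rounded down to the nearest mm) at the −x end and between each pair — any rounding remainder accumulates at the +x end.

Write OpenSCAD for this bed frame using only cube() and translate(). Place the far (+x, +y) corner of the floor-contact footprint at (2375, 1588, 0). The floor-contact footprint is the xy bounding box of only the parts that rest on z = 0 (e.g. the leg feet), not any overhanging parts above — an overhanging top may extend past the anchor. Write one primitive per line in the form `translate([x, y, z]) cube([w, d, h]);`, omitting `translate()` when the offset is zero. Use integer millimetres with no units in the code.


translate([289, 374, 0]) cube([86, 86, 470]);
translate([289, 1502, 0]) cube([86, 86, 470]);
translate([2289, 374, 0]) cube([86, 86, 470]);
translate([2289, 1502, 0]) cube([86, 86, 470]);
translate([375, 374, 178]) cube([1914, 35, 130]);
translate([375, 1553, 178]) cube([1914, 35, 130]);
translate([289, 460, 178]) cube([35, 1042, 130]);
translate([2340, 460, 178]) cube([35, 1042, 130]);
translate([478, 374, 308]) cube([98, 1214, 24]);
translate([679, 374, 308]) cube([98, 1214, 24]);
translate([880, 374, 308]) cube([98, 1214, 24]);
translate([1081, 374, 308]) cube([98, 1214, 24]);
translate([1282, 374, 308]) cube([98, 1214, 24]);
translate([1483, 374, 308]) cube([98, 1214, 24]);
translate([1684, 374, 308]) cube([98, 1214, 24]);
translate([1885, 374, 308]) cube([98, 1214, 24]);
translate([2086, 374, 308]) cube([98, 1214, 24]);


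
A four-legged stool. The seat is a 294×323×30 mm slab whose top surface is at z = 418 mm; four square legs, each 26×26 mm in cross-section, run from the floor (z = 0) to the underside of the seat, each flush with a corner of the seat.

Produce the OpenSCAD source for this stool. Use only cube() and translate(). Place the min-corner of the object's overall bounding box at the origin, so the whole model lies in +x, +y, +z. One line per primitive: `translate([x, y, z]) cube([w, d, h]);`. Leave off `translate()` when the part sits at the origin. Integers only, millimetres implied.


// leg_h = 418 - 30 = 388
translate([0, 0, 388]) cube([294, 323, 30]);
cube([26, 26, 388]);
translate([268, 0, 0]) cube([26, 26, 388]);
translate([0, 297, 0]) cube([26, 26, 388]);
translate([268, 297, 0]) cube([26, 26, 388]);


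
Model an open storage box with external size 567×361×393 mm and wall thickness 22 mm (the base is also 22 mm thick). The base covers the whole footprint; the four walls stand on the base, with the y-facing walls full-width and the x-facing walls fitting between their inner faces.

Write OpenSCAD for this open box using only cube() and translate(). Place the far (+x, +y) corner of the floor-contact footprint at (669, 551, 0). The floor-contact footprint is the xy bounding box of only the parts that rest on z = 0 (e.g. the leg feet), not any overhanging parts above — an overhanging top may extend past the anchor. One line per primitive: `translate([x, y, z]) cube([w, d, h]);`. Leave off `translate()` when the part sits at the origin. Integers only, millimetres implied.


translate([102, 190, 0]) cube([567, 361, 22]);
translate([102, 190, 22]) cube([567, 22, 371]);
translate([102, 529, 22]) cube([567, 22, 371]);
translate([102, 212, 22]) cube([22, 317, 371]);
translate([647, 212, 22]) cube([22, 317, 371]);


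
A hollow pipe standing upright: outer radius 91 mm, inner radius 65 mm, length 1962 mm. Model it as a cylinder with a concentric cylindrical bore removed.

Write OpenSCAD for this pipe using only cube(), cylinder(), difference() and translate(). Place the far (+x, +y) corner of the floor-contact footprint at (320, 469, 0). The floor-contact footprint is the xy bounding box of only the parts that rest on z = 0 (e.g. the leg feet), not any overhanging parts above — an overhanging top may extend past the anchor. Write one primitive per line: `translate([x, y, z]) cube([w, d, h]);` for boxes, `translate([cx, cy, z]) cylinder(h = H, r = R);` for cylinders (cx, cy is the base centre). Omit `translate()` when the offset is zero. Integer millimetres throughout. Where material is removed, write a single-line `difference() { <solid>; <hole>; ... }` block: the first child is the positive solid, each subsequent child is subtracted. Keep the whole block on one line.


difference() { translate([229, 378, 0]) cylinder(h = 1962, r = 91); translate([229, 378, 0]) cylinder(h = 1962, r = 65); }


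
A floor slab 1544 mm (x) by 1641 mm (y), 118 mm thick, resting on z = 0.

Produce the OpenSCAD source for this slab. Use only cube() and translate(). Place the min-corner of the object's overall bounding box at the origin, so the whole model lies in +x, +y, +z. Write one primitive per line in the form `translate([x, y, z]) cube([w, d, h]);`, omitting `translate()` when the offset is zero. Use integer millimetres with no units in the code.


cube([1544, 1641, 118]);


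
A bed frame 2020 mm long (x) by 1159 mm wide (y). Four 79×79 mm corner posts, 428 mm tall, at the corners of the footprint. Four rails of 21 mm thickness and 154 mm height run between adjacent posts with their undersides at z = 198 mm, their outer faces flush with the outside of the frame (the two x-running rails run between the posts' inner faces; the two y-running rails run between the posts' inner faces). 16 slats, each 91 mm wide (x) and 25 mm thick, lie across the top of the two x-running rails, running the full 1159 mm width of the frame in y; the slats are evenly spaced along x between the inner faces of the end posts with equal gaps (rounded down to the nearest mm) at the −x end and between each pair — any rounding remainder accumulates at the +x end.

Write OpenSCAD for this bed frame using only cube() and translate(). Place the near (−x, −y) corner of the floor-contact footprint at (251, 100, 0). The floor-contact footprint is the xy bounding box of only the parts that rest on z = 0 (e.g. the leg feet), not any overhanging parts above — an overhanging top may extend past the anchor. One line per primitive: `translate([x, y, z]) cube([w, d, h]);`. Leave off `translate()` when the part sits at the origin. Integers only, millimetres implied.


translate([251, 100, 0]) cube([79, 79, 428]);
translate([251, 1180, 0]) cube([79, 79, 428]);
translate([2192, 100, 0]) cube([79, 79, 428]);
translate([2192, 1180, 0]) cube([79, 79, 428]);
translate([330, 100, 198]) cube([1862, 21, 154]);
translate([330, 1238, 198]) cube([1862, 21, 154]);
translate([251, 179, 198]) cube([21, 1001, 154]);
translate([2250, 179, 198]) cube([21, 1001, 154]);
translate([353, 100, 352]) cube([91, 1159, 25]);
translate([467, 100, 352]) cube([91, 1159, 25]);
translate([581, 100, 352]) cube([91, 1159, 25]);
translate([695, 100, 352]) cube([91, 1159, 25]);
translate([809, 100, 352]) cube([91, 1159, 25]);
translate([923, 100, 352]) cube([91, 1159, 25]);
translate([1037, 100, 352]) cube([91, 1159, 25]);
translate([1151, 100, 352]) cube([91, 1159, 25]);
translate([1265, 100, 352]) cube([91, 1159, 25]);
translate([1379, 100, 352]) cube([91, 1159, 25]);
translate([1493, 100, 352]) cube([91, 1159, 25]);
translate([1607, 100, 352]) cube([91, 1159, 25]);
translate([1721, 100, 352]) cube([91, 1159, 25]);
translate([1835, 100, 352]) cube([91, 1159, 25]);
translate([1949, 100, 352]) cube([91, 1159, 25]);
translate([2063, 100, 352]) cube([91, 1159, 25]);


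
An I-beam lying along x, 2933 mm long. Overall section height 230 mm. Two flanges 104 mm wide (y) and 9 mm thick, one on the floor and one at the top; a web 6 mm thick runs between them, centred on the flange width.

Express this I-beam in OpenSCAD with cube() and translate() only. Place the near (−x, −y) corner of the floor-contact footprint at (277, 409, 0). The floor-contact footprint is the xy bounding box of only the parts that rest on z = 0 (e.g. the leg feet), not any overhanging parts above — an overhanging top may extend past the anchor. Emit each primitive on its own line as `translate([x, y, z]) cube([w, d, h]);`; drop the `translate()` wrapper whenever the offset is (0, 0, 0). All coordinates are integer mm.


translate([277, 409, 0]) cube([2933, 104, 9]);
translate([277, 458, 9]) cube([2933, 6, 212]);
translate([277, 409, 221]) cube([2933, 104, 9]);


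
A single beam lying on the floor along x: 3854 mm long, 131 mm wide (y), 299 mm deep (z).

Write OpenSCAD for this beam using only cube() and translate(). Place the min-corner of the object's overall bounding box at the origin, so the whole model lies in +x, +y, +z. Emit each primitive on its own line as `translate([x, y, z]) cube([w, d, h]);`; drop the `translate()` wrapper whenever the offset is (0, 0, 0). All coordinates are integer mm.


cube([3854, 131, 299]);


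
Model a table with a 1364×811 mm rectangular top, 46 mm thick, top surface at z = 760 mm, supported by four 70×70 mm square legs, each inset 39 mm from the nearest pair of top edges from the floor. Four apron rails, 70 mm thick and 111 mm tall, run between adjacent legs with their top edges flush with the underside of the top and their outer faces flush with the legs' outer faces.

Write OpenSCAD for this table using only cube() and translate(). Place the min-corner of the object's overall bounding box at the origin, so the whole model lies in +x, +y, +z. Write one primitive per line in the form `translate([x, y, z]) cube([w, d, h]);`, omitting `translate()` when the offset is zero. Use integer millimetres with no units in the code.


translate([0, 0, 714]) cube([1364, 811, 46]);
translate([39, 39, 0]) cube([70, 70, 714]);
translate([1255, 39, 0]) cube([70, 70, 714]);
translate([39, 702, 0]) cube([70, 70, 714]);
translate([1255, 702, 0]) cube([70, 70, 714]);
translate([109, 39, 603]) cube([1146, 70, 111]);
translate([109, 702, 603]) cube([1146, 70, 111]);
translate([39, 109, 603]) cube([70, 593, 111]);
translate([1255, 109, 603]) cube([70, 593, 111]);


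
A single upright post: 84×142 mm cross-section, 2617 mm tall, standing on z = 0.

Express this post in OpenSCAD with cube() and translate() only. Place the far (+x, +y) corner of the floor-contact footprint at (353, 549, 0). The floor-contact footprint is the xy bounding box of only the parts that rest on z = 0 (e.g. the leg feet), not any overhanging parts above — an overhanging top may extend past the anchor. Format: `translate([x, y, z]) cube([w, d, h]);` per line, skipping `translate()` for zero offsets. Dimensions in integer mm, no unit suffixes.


translate([269, 407, 0]) cube([84, 142, 2617]);


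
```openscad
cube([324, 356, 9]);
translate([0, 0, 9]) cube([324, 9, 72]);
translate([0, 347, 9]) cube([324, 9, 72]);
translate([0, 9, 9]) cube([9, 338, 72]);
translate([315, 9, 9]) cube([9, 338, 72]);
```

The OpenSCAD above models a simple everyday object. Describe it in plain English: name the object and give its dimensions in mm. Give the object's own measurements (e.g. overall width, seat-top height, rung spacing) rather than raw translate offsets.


An open-topped rectangular box: outside dimensions 324×356×81 mm, with a uniform wall and base thickness of 9 mm. The base is a full 324×356 slab on the floor; four walls sit on top of the base. The front and back walls (the −y and +y sides) span the full width; the two side walls fit between them.


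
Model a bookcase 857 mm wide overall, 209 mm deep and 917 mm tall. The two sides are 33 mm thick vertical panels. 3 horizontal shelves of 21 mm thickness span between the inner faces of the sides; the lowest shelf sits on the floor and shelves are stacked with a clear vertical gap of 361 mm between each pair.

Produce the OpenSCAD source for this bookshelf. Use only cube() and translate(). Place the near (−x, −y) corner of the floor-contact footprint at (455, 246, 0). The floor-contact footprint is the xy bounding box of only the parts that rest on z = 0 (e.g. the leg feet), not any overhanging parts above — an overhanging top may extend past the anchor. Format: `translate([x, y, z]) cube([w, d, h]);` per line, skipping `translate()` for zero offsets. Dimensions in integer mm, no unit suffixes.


translate([455, 246, 0]) cube([33, 209, 917]);
translate([1279, 246, 0]) cube([33, 209, 917]);
translate([488, 246, 0]) cube([791, 209, 21]);
translate([488, 246, 382]) cube([791, 209, 21]);
translate([488, 246, 764]) cube([791, 209, 21]);


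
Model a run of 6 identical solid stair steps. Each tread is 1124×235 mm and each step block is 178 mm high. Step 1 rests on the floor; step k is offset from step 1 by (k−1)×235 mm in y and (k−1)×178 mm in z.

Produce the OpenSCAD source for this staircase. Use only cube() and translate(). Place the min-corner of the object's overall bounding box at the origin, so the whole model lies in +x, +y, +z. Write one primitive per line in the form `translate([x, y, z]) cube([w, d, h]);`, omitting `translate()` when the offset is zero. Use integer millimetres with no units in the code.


cube([1124, 235, 178]);
translate([0, 235, 178]) cube([1124, 235, 178]);
translate([0, 470, 356]) cube([1124, 235, 178]);
translate([0, 705, 534]) cube([1124, 235, 178]);
translate([0, 940, 712]) cube([1124, 235, 178]);
translate([0, 1175, 890]) cube([1124, 235, 178]);


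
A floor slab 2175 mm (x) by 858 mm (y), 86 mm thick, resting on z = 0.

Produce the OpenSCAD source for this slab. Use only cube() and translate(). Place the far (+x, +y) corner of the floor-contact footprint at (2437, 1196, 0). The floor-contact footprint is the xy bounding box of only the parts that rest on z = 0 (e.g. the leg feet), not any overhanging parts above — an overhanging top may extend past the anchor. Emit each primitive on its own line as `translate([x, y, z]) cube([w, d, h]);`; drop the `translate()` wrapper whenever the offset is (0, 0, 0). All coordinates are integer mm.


translate([262, 338, 0]) cube([2175, 858, 86]);


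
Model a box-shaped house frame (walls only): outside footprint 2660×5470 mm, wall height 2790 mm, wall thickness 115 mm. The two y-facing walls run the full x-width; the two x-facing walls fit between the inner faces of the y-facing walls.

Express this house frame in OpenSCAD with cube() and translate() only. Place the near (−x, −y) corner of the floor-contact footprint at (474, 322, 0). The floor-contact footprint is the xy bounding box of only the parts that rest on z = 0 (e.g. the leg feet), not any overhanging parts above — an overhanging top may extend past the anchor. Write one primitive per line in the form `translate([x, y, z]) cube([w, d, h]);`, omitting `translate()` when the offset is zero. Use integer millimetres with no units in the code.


translate([474, 322, 0]) cube([2660, 115, 2790]);
translate([474, 5677, 0]) cube([2660, 115, 2790]);
translate([474, 437, 0]) cube([115, 5240, 2790]);
translate([3019, 437, 0]) cube([115, 5240, 2790]);


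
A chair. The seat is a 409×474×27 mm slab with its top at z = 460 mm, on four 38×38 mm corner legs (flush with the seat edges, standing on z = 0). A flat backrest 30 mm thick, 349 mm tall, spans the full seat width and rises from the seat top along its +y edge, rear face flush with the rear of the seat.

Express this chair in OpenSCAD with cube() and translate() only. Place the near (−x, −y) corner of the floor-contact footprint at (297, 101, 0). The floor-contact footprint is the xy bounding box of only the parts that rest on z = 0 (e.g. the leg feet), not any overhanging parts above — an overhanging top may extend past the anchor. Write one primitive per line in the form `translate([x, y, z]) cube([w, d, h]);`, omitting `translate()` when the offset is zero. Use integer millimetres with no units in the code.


translate([297, 101, 433]) cube([409, 474, 27]);
translate([297, 101, 0]) cube([38, 38, 433]);
translate([668, 101, 0]) cube([38, 38, 433]);
translate([297, 537, 0]) cube([38, 38, 433]);
translate([668, 537, 0]) cube([38, 38, 433]);
translate([297, 545, 460]) cube([409, 30, 349]);


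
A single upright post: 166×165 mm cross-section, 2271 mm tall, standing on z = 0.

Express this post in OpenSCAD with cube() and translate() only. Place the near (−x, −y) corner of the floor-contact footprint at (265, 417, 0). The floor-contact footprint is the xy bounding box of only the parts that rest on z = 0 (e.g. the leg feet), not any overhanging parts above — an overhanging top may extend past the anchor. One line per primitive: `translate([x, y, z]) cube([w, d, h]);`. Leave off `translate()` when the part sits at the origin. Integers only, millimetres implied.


translate([265, 417, 0]) cube([166, 165, 2271]);


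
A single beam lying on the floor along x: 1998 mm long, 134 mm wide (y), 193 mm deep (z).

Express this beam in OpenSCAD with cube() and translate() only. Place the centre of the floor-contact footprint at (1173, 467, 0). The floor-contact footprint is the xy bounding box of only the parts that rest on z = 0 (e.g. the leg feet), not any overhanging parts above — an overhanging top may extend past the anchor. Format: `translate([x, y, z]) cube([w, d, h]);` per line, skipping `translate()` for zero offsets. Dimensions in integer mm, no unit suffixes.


translate([174, 400, 0]) cube([1998, 134, 193]);


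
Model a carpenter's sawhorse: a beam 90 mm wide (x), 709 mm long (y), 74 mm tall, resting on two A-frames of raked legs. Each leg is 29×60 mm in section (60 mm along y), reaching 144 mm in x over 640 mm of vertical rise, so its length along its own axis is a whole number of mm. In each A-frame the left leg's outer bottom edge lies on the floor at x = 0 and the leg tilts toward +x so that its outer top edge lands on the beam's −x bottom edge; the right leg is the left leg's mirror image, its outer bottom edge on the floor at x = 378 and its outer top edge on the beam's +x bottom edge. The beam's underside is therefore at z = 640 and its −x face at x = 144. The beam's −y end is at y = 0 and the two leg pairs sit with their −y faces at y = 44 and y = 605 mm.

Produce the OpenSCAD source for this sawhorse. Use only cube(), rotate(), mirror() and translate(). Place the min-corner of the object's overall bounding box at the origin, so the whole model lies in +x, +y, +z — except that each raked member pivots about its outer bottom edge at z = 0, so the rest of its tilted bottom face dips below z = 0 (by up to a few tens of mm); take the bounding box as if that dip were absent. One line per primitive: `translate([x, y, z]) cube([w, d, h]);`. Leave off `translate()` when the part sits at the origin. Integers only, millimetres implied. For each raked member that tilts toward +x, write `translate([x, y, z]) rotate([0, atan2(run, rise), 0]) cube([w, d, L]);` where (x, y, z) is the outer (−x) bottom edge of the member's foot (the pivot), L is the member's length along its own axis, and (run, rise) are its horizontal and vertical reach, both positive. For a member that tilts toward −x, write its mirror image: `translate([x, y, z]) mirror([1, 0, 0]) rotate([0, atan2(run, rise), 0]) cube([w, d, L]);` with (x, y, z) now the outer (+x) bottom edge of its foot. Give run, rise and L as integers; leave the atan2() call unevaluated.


// leg length = √(144² + 640²) = 656
// right-leg outer foot x = 2·144 + 90 = 378
// beam min-corner = (144, 0, 640)
translate([144, 0, 640]) cube([90, 709, 74]);
translate([0, 44, 0]) rotate([0, atan2(144, 640), 0]) cube([29, 60, 656]);
translate([378, 44, 0]) mirror([1, 0, 0]) rotate([0, atan2(144, 640), 0]) cube([29, 60, 656]);
translate([0, 605, 0]) rotate([0, atan2(144, 640), 0]) cube([29, 60, 656]);
translate([378, 605, 0]) mirror([1, 0, 0]) rotate([0, atan2(144, 640), 0]) cube([29, 60, 656]);


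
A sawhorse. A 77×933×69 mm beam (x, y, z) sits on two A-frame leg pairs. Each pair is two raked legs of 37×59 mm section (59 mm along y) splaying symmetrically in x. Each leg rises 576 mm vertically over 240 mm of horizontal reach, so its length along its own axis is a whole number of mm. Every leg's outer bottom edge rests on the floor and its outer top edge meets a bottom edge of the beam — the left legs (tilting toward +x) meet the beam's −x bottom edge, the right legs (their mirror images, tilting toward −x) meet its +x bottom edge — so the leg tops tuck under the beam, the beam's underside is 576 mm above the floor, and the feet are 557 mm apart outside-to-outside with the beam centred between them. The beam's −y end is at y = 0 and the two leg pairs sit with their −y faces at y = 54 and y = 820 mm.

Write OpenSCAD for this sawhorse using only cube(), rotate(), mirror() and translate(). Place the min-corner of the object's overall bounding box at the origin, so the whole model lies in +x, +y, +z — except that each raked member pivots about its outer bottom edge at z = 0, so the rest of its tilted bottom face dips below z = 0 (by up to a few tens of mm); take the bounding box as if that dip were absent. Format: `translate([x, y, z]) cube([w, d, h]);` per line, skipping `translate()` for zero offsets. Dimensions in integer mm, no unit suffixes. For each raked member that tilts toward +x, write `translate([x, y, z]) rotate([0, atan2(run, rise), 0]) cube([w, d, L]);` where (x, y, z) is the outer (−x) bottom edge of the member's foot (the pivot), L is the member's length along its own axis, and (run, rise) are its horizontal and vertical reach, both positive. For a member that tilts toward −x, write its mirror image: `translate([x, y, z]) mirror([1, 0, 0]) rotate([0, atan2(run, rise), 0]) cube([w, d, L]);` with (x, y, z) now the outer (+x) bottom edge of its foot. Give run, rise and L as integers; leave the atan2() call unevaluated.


translate([240, 0, 576]) cube([77, 933, 69]);
translate([0, 54, 0]) rotate([0, atan2(240, 576), 0]) cube([37, 59, 624]);
translate([557, 54, 0]) mirror([1, 0, 0]) rotate([0, atan2(240, 576), 0]) cube([37, 59, 624]);
translate([0, 820, 0]) rotate([0, atan2(240, 576), 0]) cube([37, 59, 624]);
translate([557, 820, 0]) mirror([1, 0, 0]) rotate([0, atan2(240, 576), 0]) cube([37, 59, 624]);


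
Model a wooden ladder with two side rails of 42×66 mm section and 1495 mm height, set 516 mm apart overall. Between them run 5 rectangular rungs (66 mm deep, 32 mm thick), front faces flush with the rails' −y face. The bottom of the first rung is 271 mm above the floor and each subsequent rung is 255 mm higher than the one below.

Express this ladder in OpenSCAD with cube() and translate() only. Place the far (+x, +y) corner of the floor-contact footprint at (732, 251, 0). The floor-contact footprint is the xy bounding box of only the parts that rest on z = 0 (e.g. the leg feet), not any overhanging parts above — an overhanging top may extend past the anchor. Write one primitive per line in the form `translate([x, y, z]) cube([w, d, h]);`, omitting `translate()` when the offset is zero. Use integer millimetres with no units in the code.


translate([216, 185, 0]) cube([42, 66, 1495]);
translate([690, 185, 0]) cube([42, 66, 1495]);
translate([258, 185, 271]) cube([432, 66, 32]);
translate([258, 185, 526]) cube([432, 66, 32]);
translate([258, 185, 781]) cube([432, 66, 32]);
translate([258, 185, 1036]) cube([432, 66, 32]);
translate([258, 185, 1291]) cube([432, 66, 32]);


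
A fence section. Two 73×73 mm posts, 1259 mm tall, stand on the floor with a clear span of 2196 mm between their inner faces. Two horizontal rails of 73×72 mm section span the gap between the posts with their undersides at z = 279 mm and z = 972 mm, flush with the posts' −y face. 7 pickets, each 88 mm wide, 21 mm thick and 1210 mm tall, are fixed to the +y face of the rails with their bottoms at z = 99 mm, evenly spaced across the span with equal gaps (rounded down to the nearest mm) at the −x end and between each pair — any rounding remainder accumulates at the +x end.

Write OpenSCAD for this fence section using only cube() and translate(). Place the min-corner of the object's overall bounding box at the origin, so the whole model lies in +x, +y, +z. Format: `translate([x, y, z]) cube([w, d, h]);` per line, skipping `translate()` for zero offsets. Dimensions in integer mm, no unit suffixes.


cube([73, 73, 1259]);
translate([2269, 0, 0]) cube([73, 73, 1259]);
translate([73, 0, 279]) cube([2196, 73, 72]);
translate([73, 0, 972]) cube([2196, 73, 72]);
translate([270, 73, 99]) cube([88, 21, 1210]);
translate([555, 73, 99]) cube([88, 21, 1210]);
translate([840, 73, 99]) cube([88, 21, 1210]);
translate([1125, 73, 99]) cube([88, 21, 1210]);
translate([1410, 73, 99]) cube([88, 21, 1210]);
translate([1695, 73, 99]) cube([88, 21, 1210]);
translate([1980, 73, 99]) cube([88, 21, 1210]);


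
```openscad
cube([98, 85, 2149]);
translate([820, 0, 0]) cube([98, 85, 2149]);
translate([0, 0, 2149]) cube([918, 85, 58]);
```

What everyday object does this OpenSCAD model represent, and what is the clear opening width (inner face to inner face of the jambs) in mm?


A door frame. The clear opening width is 722 mm.

Two 2149 mm tall posts with a header on top — a door frame. The left jamb is 98 mm wide at x = 0; the right jamb starts at x = 820. The clear opening is 820 − 98 = 722 mm.


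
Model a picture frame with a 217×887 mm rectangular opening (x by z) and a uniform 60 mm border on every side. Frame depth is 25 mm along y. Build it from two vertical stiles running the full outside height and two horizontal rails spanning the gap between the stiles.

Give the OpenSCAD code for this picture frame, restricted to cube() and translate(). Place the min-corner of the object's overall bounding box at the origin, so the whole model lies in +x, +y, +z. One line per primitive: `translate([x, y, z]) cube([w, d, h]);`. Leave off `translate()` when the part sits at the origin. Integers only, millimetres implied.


cube([60, 25, 1007]);
translate([277, 0, 0]) cube([60, 25, 1007]);
translate([60, 0, 0]) cube([217, 25, 60]);
translate([60, 0, 947]) cube([217, 25, 60]);


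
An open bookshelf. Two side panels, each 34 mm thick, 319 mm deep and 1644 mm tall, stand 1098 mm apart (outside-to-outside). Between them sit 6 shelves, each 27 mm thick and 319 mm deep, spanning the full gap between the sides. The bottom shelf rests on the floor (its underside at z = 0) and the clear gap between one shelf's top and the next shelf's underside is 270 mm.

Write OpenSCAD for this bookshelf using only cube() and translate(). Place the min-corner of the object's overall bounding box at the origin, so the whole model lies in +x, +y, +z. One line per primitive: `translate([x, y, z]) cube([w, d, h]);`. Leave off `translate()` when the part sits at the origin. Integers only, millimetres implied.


cube([34, 319, 1644]);
translate([1064, 0, 0]) cube([34, 319, 1644]);
translate([34, 0, 0]) cube([1030, 319, 27]);
translate([34, 0, 297]) cube([1030, 319, 27]);
translate([34, 0, 594]) cube([1030, 319, 27]);
translate([34, 0, 891]) cube([1030, 319, 27]);
translate([34, 0, 1188]) cube([1030, 319, 27]);
translate([34, 0, 1485]) cube([1030, 319, 27]);


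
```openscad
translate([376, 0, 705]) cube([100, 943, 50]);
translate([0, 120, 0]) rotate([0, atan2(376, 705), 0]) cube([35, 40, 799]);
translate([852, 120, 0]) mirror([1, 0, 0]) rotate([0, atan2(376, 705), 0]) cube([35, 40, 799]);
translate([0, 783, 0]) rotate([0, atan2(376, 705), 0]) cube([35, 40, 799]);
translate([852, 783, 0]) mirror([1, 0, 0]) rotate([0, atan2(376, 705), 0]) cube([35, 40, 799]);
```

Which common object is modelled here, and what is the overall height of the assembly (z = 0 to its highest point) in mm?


A sawhorse. The overall height is 755 mm.

A beam across two mirrored pairs of raked legs — a sawhorse. The beam's underside is at z = 705 (matching the legs' vertical rise in atan2(376, 705)) and the beam is 50 mm tall, so its top is at 705 + 50 = 755 mm. The raked legs top out at the beam's underside, so that is the highest point.


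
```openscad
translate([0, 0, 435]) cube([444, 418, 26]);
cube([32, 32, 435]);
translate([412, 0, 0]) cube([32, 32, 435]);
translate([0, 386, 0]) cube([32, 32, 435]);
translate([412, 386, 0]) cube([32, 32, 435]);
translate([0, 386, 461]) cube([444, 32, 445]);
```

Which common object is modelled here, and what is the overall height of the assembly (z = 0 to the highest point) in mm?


A chair. The overall height is 906 mm.

A slab on four corner posts with a tall panel at the back — a chair. The seat slab sits at z = 435 with thickness 26, and the 445 mm backrest starts at the seat top, so the overall height is 435 + 26 + 445 = 906 mm.


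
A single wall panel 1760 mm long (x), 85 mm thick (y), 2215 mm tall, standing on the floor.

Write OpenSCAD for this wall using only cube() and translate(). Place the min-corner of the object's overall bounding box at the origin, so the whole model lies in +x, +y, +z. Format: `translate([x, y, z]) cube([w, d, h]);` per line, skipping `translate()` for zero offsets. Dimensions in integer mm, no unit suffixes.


cube([1760, 85, 2215]);


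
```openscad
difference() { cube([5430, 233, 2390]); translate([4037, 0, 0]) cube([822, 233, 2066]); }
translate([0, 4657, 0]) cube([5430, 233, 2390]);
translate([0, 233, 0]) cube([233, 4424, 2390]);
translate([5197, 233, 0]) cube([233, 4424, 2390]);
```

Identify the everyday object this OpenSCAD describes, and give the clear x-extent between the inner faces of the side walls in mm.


A single room. The interior width is 4964 mm.

Four walls enclosing a rectangle with a door in the front wall — a room. Outside width 5430 minus two 233 mm walls gives 4964 mm.


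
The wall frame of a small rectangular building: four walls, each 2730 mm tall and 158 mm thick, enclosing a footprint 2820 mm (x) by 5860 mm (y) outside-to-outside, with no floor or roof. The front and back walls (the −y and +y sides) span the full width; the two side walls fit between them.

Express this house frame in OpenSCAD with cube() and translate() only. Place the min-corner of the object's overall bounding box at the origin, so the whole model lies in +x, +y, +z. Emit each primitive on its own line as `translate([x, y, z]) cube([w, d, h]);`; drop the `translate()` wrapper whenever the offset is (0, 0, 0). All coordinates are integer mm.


cube([2820, 158, 2730]);
translate([0, 5702, 0]) cube([2820, 158, 2730]);
translate([0, 158, 0]) cube([158, 5544, 2730]);
translate([2662, 158, 0]) cube([158, 5544, 2730]);


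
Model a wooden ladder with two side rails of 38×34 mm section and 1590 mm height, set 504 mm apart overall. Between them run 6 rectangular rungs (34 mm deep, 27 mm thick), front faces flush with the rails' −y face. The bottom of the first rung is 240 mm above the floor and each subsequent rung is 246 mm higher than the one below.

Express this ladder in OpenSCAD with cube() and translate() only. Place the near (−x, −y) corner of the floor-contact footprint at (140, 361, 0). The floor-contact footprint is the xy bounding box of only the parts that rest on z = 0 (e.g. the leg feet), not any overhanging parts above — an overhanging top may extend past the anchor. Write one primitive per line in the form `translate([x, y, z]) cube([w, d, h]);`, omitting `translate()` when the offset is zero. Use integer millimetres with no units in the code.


translate([140, 361, 0]) cube([38, 34, 1590]);
translate([606, 361, 0]) cube([38, 34, 1590]);
translate([178, 361, 240]) cube([428, 34, 27]);
translate([178, 361, 486]) cube([428, 34, 27]);
translate([178, 361, 732]) cube([428, 34, 27]);
translate([178, 361, 978]) cube([428, 34, 27]);
translate([178, 361, 1224]) cube([428, 34, 27]);
translate([178, 361, 1470]) cube([428, 34, 27]);
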